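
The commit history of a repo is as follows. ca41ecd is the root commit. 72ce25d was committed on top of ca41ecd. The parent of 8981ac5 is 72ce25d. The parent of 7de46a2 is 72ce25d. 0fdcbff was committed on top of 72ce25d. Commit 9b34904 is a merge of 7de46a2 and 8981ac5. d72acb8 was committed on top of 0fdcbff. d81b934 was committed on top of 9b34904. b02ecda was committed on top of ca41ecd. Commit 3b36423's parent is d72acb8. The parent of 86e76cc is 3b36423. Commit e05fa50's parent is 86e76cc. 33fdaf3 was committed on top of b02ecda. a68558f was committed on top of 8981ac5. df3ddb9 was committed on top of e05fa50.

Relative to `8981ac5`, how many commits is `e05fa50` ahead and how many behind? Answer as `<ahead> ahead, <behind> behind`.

5 ahead, 1 behind

Reachable from e05fa50: {0fdcbff, 3b36423, 72ce25d, 86e76cc, ca41ecd, d72acb8, e05fa50}.
Reachable from 8981ac5: {72ce25d, 8981ac5, ca41ecd}.
Only in e05fa50's history (ahead): {0fdcbff, 3b36423, 86e76cc, d72acb8, e05fa50} — 5.
Only in 8981ac5's history (behind): {8981ac5} — 1.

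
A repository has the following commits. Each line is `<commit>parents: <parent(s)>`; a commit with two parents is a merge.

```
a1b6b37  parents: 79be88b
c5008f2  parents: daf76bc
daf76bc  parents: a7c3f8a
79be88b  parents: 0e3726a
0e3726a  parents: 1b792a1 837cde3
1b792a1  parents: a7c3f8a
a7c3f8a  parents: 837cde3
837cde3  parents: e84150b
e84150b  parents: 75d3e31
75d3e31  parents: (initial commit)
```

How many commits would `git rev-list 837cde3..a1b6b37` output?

Reachable from a1b6b37: {0e3726a, 1b792a1, 75d3e31, 79be88b, 837cde3, a1b6b37, a7c3f8a, e84150b}.
Reachable from 837cde3: {75d3e31, 837cde3, e84150b}.
In a1b6b37's history but not 837cde3's: {0e3726a, 1b792a1, 79be88b, a1b6b37, a7c3f8a} — 5 commits.

5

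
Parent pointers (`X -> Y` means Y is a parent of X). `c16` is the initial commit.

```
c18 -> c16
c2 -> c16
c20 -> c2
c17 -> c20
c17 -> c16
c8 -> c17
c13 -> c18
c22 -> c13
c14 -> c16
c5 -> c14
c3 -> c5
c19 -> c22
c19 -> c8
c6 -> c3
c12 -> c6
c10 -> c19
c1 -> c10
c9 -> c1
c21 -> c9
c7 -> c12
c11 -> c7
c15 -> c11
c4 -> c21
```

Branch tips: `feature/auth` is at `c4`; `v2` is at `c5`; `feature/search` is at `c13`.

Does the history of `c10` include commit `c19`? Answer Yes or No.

Yes

Ancestors of c10 (commits reachable by following parents): {c10, c13, c16, c17, c18, c19, c2, c20, c22, c8}.
c19 is in that set, so it is an ancestor of c10.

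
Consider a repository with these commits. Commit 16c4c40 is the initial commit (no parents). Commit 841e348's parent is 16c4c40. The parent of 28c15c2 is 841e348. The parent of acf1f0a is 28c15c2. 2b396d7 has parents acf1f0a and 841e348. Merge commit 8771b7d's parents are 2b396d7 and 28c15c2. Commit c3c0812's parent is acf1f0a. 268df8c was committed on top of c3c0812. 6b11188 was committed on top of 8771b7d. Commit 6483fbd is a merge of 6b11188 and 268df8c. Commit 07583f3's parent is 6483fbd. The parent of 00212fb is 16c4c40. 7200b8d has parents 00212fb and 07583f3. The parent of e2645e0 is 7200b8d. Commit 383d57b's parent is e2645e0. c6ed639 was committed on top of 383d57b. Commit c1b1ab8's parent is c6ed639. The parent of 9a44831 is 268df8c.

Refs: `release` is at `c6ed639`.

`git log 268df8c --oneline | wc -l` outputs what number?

6

Walking parent pointers from 268df8c: reachable set = {16c4c40, 268df8c, 28c15c2, 841e348, acf1f0a, c3c0812}.
That is 6 commits.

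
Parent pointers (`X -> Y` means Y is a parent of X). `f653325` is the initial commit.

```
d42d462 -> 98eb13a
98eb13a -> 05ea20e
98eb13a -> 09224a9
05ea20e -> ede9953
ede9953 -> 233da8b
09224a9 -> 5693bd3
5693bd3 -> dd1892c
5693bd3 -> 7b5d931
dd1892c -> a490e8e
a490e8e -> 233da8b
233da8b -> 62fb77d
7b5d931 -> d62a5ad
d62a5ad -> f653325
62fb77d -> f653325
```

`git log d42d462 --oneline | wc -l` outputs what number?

13

Walking parent pointers from d42d462: reachable set = {05ea20e, 09224a9, 233da8b, 5693bd3, 62fb77d, 7b5d931, 98eb13a, a490e8e, d42d462, d62a5ad, dd1892c, ede9953, f653325}.
That is 13 commits.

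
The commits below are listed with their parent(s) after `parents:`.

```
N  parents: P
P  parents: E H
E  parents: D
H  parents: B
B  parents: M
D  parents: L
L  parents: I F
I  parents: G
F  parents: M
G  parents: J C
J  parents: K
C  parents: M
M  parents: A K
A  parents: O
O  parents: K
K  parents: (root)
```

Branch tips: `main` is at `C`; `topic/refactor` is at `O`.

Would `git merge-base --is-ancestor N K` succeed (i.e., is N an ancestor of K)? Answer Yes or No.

Ancestors of K: {K}.
N is not in that set, so it is not an ancestor of K.

No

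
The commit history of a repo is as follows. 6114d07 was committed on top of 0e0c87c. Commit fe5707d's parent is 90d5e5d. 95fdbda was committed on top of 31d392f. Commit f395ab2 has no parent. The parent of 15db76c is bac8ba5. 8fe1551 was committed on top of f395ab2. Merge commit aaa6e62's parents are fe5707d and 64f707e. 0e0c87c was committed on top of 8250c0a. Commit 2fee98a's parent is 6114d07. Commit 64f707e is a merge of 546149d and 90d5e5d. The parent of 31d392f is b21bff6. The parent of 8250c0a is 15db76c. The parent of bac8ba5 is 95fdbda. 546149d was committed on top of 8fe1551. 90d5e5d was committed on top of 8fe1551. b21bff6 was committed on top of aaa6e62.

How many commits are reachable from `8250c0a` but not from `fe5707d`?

Reachable from 8250c0a: {15db76c, 31d392f, 546149d, 64f707e, 8250c0a, 8fe1551, 90d5e5d, 95fdbda, aaa6e62, b21bff6, bac8ba5, f395ab2, fe5707d}.
Reachable from fe5707d: {8fe1551, 90d5e5d, f395ab2, fe5707d}.
In 8250c0a's history but not fe5707d's: {15db76c, 31d392f, 546149d, 64f707e, 8250c0a, 95fdbda, aaa6e62, b21bff6, bac8ba5} — 9 commits.

9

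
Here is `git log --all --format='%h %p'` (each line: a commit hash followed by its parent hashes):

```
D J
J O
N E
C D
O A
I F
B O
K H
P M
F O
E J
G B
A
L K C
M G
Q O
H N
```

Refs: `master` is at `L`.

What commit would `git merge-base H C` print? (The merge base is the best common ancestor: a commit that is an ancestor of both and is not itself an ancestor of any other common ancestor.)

Ancestors of H: {A, E, H, J, N, O}.
Ancestors of C: {A, C, D, J, O}.
Common ancestors: {A, J, O}.
Among these, J is not an ancestor of any other common ancestor — it is the merge base.

J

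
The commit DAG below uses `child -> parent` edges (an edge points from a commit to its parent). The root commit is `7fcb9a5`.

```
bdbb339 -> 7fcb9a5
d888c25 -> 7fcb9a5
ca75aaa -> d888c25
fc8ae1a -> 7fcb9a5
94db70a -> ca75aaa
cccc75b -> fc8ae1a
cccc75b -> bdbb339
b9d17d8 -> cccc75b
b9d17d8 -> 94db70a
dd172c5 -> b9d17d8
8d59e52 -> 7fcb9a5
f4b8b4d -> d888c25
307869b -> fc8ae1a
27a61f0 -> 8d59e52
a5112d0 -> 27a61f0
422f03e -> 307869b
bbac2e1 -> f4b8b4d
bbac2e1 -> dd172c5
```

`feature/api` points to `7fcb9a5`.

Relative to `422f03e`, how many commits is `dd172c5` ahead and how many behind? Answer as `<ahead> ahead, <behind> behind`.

7 ahead, 2 behind

Reachable from dd172c5: {7fcb9a5, 94db70a, b9d17d8, bdbb339, ca75aaa, cccc75b, d888c25, dd172c5, fc8ae1a}.
Reachable from 422f03e: {307869b, 422f03e, 7fcb9a5, fc8ae1a}.
Only in dd172c5's history (ahead): {94db70a, b9d17d8, bdbb339, ca75aaa, cccc75b, d888c25, dd172c5} — 7.
Only in 422f03e's history (behind): {307869b, 422f03e} — 2.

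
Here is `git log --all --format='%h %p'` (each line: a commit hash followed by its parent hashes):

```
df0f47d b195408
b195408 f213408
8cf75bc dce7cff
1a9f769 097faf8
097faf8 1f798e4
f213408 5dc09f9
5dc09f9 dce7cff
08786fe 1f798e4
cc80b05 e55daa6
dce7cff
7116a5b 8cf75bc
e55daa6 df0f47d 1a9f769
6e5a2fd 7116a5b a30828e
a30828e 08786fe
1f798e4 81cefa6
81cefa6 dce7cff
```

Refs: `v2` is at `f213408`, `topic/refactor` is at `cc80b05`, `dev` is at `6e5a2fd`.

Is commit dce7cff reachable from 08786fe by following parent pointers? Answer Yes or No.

Ancestors of 08786fe (commits reachable by following parents): {08786fe, 1f798e4, 81cefa6, dce7cff}.
dce7cff is in that set, so it is an ancestor of 08786fe.

Yes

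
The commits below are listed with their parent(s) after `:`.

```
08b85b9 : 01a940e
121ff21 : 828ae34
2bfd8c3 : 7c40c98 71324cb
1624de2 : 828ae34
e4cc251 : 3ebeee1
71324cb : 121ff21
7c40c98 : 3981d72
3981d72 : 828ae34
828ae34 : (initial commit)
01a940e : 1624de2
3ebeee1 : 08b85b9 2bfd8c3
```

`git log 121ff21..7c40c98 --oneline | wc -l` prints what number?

Reachable from 7c40c98: {3981d72, 7c40c98, 828ae34}.
Reachable from 121ff21: {121ff21, 828ae34}.
In 7c40c98's history but not 121ff21's: {3981d72, 7c40c98} — 2 commits.

2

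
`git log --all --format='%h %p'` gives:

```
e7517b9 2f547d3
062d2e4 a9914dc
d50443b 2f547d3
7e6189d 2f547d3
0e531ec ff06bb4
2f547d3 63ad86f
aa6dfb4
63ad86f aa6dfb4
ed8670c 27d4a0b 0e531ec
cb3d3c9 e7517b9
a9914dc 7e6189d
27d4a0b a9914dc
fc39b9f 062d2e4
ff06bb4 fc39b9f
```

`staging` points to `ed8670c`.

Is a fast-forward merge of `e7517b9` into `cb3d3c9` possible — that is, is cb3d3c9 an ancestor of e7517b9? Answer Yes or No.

No

A fast-forward from cb3d3c9 to e7517b9 is possible iff cb3d3c9 is an ancestor of e7517b9.
Ancestors of e7517b9: {2f547d3, 63ad86f, aa6dfb4, e7517b9}.
cb3d3c9 is not among them, so fast-forward is not possible.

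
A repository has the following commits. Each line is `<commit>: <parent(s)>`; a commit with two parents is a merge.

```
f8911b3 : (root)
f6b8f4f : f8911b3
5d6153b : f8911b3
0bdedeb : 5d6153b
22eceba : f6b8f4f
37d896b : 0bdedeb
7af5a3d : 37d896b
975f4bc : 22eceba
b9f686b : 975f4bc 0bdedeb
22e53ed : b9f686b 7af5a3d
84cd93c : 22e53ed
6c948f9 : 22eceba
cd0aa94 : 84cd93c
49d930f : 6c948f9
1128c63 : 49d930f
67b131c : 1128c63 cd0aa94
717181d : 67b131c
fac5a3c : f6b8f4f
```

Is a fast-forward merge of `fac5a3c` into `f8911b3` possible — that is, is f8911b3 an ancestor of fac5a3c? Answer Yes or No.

A fast-forward from f8911b3 to fac5a3c is possible iff f8911b3 is an ancestor of fac5a3c.
Ancestors of fac5a3c: {f6b8f4f, f8911b3, fac5a3c}.
f8911b3 is among them, so fast-forward is possible.

Yes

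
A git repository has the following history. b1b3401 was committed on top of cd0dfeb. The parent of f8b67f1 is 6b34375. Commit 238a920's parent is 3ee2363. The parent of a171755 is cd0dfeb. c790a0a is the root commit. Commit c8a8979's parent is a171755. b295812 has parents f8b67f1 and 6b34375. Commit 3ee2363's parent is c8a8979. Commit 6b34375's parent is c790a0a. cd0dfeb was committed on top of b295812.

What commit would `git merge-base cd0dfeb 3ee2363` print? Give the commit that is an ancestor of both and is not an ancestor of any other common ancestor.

Ancestors of cd0dfeb: {6b34375, b295812, c790a0a, cd0dfeb, f8b67f1}.
Ancestors of 3ee2363: {3ee2363, 6b34375, a171755, b295812, c790a0a, c8a8979, cd0dfeb, f8b67f1}.
Common ancestors: {6b34375, b295812, c790a0a, cd0dfeb, f8b67f1}.
Among these, cd0dfeb is not an ancestor of any other common ancestor — it is the merge base.

cd0dfeb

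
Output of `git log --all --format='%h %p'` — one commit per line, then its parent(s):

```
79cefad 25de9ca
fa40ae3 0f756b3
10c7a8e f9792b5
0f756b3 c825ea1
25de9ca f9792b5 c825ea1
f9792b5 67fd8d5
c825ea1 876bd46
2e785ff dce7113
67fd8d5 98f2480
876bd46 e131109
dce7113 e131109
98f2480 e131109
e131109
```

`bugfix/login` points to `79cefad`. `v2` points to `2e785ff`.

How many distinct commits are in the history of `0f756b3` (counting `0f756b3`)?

4

Walking parent pointers from 0f756b3: reachable set = {0f756b3, 876bd46, c825ea1, e131109}.
That is 4 commits.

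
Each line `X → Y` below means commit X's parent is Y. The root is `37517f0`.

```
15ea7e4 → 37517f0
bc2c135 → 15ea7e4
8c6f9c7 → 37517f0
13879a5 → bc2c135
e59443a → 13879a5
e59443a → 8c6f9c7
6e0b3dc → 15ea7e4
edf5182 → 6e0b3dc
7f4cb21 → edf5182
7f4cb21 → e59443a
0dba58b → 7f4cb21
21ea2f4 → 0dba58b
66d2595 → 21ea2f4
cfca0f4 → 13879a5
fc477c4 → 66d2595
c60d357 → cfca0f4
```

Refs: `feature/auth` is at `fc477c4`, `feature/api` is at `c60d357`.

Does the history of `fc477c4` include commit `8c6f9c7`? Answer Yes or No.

Ancestors of fc477c4 (commits reachable by following parents): {0dba58b, 13879a5, 15ea7e4, 21ea2f4, 37517f0, 66d2595, 6e0b3dc, 7f4cb21, 8c6f9c7, bc2c135, e59443a, edf5182, fc477c4}.
8c6f9c7 is in that set, so it is an ancestor of fc477c4.

Yes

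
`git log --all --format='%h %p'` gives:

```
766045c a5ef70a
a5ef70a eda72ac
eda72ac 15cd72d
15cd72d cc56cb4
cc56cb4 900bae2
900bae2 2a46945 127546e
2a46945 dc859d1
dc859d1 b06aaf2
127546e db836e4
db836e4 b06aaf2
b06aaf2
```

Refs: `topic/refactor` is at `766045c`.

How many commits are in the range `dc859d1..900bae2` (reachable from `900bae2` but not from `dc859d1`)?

Reachable from 900bae2: {127546e, 2a46945, 900bae2, b06aaf2, db836e4, dc859d1}.
Reachable from dc859d1: {b06aaf2, dc859d1}.
In 900bae2's history but not dc859d1's: {127546e, 2a46945, 900bae2, db836e4} — 4 commits.

4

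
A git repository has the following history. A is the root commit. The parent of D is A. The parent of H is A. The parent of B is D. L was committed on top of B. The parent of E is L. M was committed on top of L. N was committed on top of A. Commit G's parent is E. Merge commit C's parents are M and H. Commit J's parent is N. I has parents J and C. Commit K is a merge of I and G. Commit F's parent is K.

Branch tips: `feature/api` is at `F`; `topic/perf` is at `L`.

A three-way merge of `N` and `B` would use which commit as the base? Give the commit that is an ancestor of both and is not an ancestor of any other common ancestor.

Ancestors of N: {A, N}.
Ancestors of B: {A, B, D}.
Common ancestors: {A}.
The only common ancestor is A, so it is the merge base.

A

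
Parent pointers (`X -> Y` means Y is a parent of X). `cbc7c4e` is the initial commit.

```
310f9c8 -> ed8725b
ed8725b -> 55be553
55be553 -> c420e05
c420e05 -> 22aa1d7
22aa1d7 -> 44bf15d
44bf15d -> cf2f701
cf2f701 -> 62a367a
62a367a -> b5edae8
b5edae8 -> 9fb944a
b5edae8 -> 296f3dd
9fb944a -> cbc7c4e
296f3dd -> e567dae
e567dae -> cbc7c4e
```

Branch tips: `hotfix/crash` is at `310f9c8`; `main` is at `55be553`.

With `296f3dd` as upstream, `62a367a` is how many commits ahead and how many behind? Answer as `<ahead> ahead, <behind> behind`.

Reachable from 62a367a: {296f3dd, 62a367a, 9fb944a, b5edae8, cbc7c4e, e567dae}.
Reachable from 296f3dd: {296f3dd, cbc7c4e, e567dae}.
Only in 62a367a's history (ahead): {62a367a, 9fb944a, b5edae8} — 3.
Only in 296f3dd's history (behind): {} — 0.

3 ahead, 0 behind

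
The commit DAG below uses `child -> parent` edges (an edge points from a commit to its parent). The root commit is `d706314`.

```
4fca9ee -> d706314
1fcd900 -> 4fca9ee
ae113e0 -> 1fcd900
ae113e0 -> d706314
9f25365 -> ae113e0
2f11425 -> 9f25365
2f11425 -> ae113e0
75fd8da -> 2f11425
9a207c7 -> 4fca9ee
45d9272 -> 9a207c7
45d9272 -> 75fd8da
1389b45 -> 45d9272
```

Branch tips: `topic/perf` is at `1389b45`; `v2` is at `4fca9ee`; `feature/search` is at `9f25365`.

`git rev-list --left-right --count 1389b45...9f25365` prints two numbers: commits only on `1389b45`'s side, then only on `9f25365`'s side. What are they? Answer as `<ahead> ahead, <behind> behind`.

Reachable from 1389b45: {1389b45, 1fcd900, 2f11425, 45d9272, 4fca9ee, 75fd8da, 9a207c7, 9f25365, ae113e0, d706314}.
Reachable from 9f25365: {1fcd900, 4fca9ee, 9f25365, ae113e0, d706314}.
Only in 1389b45's history (ahead): {1389b45, 2f11425, 45d9272, 75fd8da, 9a207c7} — 5.
Only in 9f25365's history (behind): {} — 0.

5 ahead, 0 behind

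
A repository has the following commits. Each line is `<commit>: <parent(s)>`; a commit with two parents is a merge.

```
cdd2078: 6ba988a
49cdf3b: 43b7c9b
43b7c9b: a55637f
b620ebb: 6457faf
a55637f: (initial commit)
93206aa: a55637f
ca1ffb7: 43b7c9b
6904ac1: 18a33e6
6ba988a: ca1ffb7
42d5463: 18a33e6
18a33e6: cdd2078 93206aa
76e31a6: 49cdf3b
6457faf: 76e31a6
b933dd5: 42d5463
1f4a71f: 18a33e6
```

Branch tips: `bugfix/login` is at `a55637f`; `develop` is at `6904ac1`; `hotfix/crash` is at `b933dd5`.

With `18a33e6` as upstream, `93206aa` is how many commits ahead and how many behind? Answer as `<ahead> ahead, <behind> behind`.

Reachable from 93206aa: {93206aa, a55637f}.
Reachable from 18a33e6: {18a33e6, 43b7c9b, 6ba988a, 93206aa, a55637f, ca1ffb7, cdd2078}.
Only in 93206aa's history (ahead): {} — 0.
Only in 18a33e6's history (behind): {18a33e6, 43b7c9b, 6ba988a, ca1ffb7, cdd2078} — 5.

0 ahead, 5 behind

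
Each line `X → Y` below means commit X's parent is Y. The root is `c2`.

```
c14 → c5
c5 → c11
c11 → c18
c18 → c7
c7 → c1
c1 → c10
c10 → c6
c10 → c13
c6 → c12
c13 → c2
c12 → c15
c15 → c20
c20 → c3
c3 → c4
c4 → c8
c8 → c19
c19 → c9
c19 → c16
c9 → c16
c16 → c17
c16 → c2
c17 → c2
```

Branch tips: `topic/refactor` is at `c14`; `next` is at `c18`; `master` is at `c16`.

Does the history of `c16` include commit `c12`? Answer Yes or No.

No

Ancestors of c16: {c16, c17, c2}.
c12 is not in that set, so it is not an ancestor of c16.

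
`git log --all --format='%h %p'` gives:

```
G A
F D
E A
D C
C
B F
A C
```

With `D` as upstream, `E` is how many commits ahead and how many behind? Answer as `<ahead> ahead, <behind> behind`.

Reachable from E: {A, C, E}.
Reachable from D: {C, D}.
Only in E's history (ahead): {A, E} — 2.
Only in D's history (behind): {D} — 1.

2 ahead, 1 behind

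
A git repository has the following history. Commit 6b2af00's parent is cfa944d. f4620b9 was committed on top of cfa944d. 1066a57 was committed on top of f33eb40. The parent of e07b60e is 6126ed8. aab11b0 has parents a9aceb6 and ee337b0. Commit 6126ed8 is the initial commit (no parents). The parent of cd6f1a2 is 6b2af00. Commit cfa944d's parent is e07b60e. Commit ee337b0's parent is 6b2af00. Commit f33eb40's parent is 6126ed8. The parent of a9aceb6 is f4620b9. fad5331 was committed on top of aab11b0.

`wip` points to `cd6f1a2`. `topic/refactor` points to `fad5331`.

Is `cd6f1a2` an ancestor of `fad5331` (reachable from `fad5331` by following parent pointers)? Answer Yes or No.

Ancestors of fad5331: {6126ed8, 6b2af00, a9aceb6, aab11b0, cfa944d, e07b60e, ee337b0, f4620b9, fad5331}.
cd6f1a2 is not in that set, so it is not an ancestor of fad5331.

No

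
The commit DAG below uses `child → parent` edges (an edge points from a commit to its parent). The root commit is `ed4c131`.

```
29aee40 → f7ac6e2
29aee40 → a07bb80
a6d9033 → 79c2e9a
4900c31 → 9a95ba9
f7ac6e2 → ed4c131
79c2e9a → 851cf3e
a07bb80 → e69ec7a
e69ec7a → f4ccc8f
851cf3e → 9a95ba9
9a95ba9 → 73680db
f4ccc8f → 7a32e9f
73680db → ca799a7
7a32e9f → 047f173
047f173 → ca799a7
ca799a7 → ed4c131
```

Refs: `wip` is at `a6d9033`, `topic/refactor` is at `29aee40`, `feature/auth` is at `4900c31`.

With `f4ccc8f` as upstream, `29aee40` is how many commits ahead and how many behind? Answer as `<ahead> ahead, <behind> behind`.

Reachable from 29aee40: {047f173, 29aee40, 7a32e9f, a07bb80, ca799a7, e69ec7a, ed4c131, f4ccc8f, f7ac6e2}.
Reachable from f4ccc8f: {047f173, 7a32e9f, ca799a7, ed4c131, f4ccc8f}.
Only in 29aee40's history (ahead): {29aee40, a07bb80, e69ec7a, f7ac6e2} — 4.
Only in f4ccc8f's history (behind): {} — 0.

4 ahead, 0 behind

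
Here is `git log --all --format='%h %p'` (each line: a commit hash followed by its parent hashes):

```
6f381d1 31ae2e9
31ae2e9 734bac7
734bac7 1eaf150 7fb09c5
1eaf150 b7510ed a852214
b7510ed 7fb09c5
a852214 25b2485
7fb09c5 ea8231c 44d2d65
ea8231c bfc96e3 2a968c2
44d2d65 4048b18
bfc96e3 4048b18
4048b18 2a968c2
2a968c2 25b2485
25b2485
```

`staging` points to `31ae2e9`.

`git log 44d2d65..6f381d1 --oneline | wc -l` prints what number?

9

Reachable from 6f381d1: {1eaf150, 25b2485, 2a968c2, 31ae2e9, 4048b18, 44d2d65, 6f381d1, 734bac7, 7fb09c5, a852214, b7510ed, bfc96e3, ea8231c}.
Reachable from 44d2d65: {25b2485, 2a968c2, 4048b18, 44d2d65}.
In 6f381d1's history but not 44d2d65's: {1eaf150, 31ae2e9, 6f381d1, 734bac7, 7fb09c5, a852214, b7510ed, bfc96e3, ea8231c} — 9 commits.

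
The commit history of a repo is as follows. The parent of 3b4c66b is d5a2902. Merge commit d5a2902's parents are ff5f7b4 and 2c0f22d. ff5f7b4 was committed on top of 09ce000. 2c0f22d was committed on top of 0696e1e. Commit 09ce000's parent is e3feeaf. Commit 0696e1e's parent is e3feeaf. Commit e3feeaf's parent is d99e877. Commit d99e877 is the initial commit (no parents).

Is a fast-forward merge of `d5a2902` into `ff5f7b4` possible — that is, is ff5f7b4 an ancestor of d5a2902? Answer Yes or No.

A fast-forward from ff5f7b4 to d5a2902 is possible iff ff5f7b4 is an ancestor of d5a2902.
Ancestors of d5a2902: {0696e1e, 09ce000, 2c0f22d, d5a2902, d99e877, e3feeaf, ff5f7b4}.
ff5f7b4 is among them, so fast-forward is possible.

Yes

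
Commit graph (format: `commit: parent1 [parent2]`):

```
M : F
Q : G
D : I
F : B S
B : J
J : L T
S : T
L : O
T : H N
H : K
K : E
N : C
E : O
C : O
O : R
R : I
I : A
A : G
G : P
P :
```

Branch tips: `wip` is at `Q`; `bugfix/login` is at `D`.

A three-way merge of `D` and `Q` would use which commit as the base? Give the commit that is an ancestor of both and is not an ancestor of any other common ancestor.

Ancestors of D: {A, D, G, I, P}.
Ancestors of Q: {G, P, Q}.
Common ancestors: {G, P}.
Among these, G is not an ancestor of any other common ancestor — it is the merge base.

G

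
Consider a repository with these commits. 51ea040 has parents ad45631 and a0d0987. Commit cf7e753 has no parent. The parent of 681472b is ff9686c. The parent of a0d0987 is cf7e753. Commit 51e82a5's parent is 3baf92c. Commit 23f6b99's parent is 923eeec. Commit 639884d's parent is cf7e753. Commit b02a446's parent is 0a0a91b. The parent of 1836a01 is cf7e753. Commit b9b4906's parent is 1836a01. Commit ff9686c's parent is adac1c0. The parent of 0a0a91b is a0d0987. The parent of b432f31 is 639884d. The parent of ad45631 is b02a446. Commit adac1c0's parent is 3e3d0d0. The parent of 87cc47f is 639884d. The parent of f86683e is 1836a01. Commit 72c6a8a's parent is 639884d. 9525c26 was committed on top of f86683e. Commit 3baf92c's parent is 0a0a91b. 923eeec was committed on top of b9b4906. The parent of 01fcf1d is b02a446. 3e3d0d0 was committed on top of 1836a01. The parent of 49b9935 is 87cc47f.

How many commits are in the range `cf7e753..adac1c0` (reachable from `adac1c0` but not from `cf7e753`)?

3

Reachable from adac1c0: {1836a01, 3e3d0d0, adac1c0, cf7e753}.
Reachable from cf7e753: {cf7e753}.
In adac1c0's history but not cf7e753's: {1836a01, 3e3d0d0, adac1c0} — 3 commits.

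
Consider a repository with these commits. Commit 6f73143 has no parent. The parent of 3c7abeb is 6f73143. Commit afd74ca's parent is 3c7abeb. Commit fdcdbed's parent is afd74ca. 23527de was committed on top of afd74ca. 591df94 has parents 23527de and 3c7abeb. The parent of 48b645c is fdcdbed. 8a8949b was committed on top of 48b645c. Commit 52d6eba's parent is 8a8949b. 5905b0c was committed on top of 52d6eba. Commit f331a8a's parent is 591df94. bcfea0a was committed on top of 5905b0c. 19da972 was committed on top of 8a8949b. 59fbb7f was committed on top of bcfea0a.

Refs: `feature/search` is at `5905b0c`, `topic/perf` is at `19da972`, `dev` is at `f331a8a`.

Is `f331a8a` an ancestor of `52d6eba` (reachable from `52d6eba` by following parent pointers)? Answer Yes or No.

Ancestors of 52d6eba: {3c7abeb, 48b645c, 52d6eba, 6f73143, 8a8949b, afd74ca, fdcdbed}.
f331a8a is not in that set, so it is not an ancestor of 52d6eba.

No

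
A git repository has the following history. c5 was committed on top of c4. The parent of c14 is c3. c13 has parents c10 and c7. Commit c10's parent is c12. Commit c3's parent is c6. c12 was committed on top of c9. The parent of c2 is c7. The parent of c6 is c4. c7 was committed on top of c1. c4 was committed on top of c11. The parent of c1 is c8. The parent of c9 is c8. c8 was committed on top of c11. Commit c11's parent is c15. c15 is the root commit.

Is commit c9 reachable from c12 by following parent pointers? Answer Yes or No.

Ancestors of c12 (commits reachable by following parents): {c11, c12, c15, c8, c9}.
c9 is in that set, so it is an ancestor of c12.

Yes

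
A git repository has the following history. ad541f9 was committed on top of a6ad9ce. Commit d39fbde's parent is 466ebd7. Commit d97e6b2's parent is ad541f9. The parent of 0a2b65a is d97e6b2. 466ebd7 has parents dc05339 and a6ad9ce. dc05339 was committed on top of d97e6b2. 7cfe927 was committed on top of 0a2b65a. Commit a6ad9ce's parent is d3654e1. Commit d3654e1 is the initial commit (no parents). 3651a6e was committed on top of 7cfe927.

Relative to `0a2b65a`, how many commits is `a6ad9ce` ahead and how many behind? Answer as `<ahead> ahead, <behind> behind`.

0 ahead, 3 behind

Reachable from a6ad9ce: {a6ad9ce, d3654e1}.
Reachable from 0a2b65a: {0a2b65a, a6ad9ce, ad541f9, d3654e1, d97e6b2}.
Only in a6ad9ce's history (ahead): {} — 0.
Only in 0a2b65a's history (behind): {0a2b65a, ad541f9, d97e6b2} — 3.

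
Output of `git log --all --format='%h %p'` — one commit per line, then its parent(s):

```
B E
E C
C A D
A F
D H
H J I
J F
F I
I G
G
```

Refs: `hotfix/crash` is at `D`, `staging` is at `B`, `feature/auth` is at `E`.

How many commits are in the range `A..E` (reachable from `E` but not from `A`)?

Reachable from E: {A, C, D, E, F, G, H, I, J}.
Reachable from A: {A, F, G, I}.
In E's history but not A's: {C, D, E, H, J} — 5 commits.

5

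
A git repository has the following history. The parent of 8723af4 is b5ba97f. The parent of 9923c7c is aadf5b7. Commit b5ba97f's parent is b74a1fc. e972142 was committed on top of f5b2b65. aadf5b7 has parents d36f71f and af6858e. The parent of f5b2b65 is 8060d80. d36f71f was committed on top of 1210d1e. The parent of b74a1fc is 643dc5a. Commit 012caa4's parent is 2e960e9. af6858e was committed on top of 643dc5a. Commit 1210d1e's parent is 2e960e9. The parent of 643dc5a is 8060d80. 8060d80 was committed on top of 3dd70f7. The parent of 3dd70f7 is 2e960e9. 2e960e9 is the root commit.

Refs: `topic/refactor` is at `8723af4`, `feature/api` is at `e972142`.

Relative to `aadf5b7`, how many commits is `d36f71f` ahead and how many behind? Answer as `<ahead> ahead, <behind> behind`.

0 ahead, 5 behind

Reachable from d36f71f: {1210d1e, 2e960e9, d36f71f}.
Reachable from aadf5b7: {1210d1e, 2e960e9, 3dd70f7, 643dc5a, 8060d80, aadf5b7, af6858e, d36f71f}.
Only in d36f71f's history (ahead): {} — 0.
Only in aadf5b7's history (behind): {3dd70f7, 643dc5a, 8060d80, aadf5b7, af6858e} — 5.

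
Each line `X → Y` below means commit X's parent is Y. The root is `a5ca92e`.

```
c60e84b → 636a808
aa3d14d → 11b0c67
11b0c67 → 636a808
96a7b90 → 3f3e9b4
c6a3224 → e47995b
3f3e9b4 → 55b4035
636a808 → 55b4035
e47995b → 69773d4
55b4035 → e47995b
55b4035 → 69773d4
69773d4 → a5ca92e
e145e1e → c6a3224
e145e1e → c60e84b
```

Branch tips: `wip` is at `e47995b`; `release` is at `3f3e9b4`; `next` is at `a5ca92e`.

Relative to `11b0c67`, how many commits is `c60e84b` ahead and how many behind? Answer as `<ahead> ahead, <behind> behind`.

Reachable from c60e84b: {55b4035, 636a808, 69773d4, a5ca92e, c60e84b, e47995b}.
Reachable from 11b0c67: {11b0c67, 55b4035, 636a808, 69773d4, a5ca92e, e47995b}.
Only in c60e84b's history (ahead): {c60e84b} — 1.
Only in 11b0c67's history (behind): {11b0c67} — 1.

1 ahead, 1 behind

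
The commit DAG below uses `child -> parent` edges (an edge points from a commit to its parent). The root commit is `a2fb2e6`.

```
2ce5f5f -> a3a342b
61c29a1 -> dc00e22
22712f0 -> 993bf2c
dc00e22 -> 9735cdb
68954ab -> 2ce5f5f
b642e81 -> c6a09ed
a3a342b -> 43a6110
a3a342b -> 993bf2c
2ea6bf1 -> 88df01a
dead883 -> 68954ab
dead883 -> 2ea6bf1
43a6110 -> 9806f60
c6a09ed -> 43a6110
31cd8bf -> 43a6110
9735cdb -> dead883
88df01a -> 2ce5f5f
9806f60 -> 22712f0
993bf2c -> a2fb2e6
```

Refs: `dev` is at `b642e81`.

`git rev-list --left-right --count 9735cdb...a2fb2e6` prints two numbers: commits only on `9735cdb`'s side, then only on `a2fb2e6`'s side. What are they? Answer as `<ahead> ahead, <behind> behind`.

11 ahead, 0 behind

Reachable from 9735cdb: {22712f0, 2ce5f5f, 2ea6bf1, 43a6110, 68954ab, 88df01a, 9735cdb, 9806f60, 993bf2c, a2fb2e6, a3a342b, dead883}.
Reachable from a2fb2e6: {a2fb2e6}.
Only in 9735cdb's history (ahead): {22712f0, 2ce5f5f, 2ea6bf1, 43a6110, 68954ab, 88df01a, 9735cdb, 9806f60, 993bf2c, a3a342b, dead883} — 11.
Only in a2fb2e6's history (behind): {} — 0.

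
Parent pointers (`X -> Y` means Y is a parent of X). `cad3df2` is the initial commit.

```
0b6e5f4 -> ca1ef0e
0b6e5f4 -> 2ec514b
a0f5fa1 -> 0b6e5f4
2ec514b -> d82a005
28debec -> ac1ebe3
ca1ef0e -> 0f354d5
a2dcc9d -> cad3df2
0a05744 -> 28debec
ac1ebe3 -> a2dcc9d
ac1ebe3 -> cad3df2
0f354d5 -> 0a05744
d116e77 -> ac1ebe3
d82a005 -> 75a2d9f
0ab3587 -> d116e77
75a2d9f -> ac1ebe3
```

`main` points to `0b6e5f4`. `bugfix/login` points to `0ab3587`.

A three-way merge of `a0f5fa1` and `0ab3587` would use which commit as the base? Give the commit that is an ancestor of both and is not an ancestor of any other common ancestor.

Ancestors of a0f5fa1: {0a05744, 0b6e5f4, 0f354d5, 28debec, 2ec514b, 75a2d9f, a0f5fa1, a2dcc9d, ac1ebe3, ca1ef0e, cad3df2, d82a005}.
Ancestors of 0ab3587: {0ab3587, a2dcc9d, ac1ebe3, cad3df2, d116e77}.
Common ancestors: {a2dcc9d, ac1ebe3, cad3df2}.
Among these, ac1ebe3 is not an ancestor of any other common ancestor — it is the merge base.

ac1ebe3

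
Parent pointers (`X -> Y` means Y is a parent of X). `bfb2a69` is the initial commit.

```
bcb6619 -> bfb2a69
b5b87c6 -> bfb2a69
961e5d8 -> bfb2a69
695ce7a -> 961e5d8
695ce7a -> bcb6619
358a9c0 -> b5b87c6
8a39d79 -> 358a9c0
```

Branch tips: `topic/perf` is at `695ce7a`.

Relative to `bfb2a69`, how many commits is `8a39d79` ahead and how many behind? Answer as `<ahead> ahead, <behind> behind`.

Reachable from 8a39d79: {358a9c0, 8a39d79, b5b87c6, bfb2a69}.
Reachable from bfb2a69: {bfb2a69}.
Only in 8a39d79's history (ahead): {358a9c0, 8a39d79, b5b87c6} — 3.
Only in bfb2a69's history (behind): {} — 0.

3 ahead, 0 behind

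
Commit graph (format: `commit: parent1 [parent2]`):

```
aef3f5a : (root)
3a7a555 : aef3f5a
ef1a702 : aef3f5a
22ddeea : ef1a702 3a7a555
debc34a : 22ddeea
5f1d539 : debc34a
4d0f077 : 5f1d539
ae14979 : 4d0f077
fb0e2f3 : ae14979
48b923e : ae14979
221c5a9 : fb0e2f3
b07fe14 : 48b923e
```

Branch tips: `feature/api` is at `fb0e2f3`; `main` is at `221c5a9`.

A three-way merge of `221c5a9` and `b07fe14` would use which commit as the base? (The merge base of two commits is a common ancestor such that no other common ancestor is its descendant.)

Ancestors of 221c5a9: {221c5a9, 22ddeea, 3a7a555, 4d0f077, 5f1d539, ae14979, aef3f5a, debc34a, ef1a702, fb0e2f3}.
Ancestors of b07fe14: {22ddeea, 3a7a555, 48b923e, 4d0f077, 5f1d539, ae14979, aef3f5a, b07fe14, debc34a, ef1a702}.
Common ancestors: {22ddeea, 3a7a555, 4d0f077, 5f1d539, ae14979, aef3f5a, debc34a, ef1a702}.
Among these, ae14979 is not an ancestor of any other common ancestor — it is the merge base.

ae14979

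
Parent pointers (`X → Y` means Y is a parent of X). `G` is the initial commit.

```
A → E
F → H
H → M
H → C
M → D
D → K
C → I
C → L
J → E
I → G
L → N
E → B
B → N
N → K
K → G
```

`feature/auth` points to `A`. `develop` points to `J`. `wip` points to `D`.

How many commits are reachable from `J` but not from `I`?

5

Reachable from J: {B, E, G, J, K, N}.
Reachable from I: {G, I}.
In J's history but not I's: {B, E, J, K, N} — 5 commits.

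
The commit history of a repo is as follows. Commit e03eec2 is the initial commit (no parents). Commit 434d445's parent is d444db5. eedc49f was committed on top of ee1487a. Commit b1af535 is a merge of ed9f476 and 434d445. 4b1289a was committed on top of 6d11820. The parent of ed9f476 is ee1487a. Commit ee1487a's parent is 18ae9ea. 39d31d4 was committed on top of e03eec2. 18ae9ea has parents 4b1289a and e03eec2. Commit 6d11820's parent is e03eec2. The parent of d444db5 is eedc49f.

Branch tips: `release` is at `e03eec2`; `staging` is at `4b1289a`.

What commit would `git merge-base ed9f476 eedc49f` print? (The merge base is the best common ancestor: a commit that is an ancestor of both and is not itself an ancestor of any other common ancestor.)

Ancestors of ed9f476: {18ae9ea, 4b1289a, 6d11820, e03eec2, ed9f476, ee1487a}.
Ancestors of eedc49f: {18ae9ea, 4b1289a, 6d11820, e03eec2, ee1487a, eedc49f}.
Common ancestors: {18ae9ea, 4b1289a, 6d11820, e03eec2, ee1487a}.
Among these, ee1487a is not an ancestor of any other common ancestor — it is the merge base.

ee1487a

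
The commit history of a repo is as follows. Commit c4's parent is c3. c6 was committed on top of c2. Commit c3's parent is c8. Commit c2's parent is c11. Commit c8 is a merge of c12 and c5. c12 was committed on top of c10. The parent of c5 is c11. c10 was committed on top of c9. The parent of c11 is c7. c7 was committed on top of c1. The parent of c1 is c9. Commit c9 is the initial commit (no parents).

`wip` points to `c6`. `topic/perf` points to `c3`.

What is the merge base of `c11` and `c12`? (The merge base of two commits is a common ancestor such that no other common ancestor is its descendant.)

Ancestors of c11: {c1, c11, c7, c9}.
Ancestors of c12: {c10, c12, c9}.
Common ancestors: {c9}.
The only common ancestor is c9, so it is the merge base.

c9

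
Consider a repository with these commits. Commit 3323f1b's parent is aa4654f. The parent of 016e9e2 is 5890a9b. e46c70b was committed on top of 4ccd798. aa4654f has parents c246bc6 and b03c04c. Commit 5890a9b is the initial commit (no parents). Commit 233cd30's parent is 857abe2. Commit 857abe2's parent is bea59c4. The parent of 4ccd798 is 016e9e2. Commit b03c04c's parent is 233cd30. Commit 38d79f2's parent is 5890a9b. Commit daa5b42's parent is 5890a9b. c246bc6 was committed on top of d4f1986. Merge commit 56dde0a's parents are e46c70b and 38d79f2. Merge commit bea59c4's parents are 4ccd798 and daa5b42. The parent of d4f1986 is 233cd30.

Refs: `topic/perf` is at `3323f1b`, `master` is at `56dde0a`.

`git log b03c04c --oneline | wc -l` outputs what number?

Walking parent pointers from b03c04c: reachable set = {016e9e2, 233cd30, 4ccd798, 5890a9b, 857abe2, b03c04c, bea59c4, daa5b42}.
That is 8 commits.

8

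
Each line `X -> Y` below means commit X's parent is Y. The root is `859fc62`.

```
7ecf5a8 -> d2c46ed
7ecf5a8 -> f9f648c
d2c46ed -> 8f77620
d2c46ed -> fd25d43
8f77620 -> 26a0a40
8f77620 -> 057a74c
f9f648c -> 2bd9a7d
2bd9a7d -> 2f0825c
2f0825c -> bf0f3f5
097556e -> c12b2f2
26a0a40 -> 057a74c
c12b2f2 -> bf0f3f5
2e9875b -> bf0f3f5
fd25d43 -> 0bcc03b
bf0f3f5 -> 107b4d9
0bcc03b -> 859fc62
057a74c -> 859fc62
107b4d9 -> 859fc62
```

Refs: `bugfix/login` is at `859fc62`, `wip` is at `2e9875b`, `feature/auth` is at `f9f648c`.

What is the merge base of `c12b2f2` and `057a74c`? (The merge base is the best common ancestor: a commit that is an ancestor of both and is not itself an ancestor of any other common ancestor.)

859fc62

Ancestors of c12b2f2: {107b4d9, 859fc62, bf0f3f5, c12b2f2}.
Ancestors of 057a74c: {057a74c, 859fc62}.
Common ancestors: {859fc62}.
The only common ancestor is 859fc62, so it is the merge base.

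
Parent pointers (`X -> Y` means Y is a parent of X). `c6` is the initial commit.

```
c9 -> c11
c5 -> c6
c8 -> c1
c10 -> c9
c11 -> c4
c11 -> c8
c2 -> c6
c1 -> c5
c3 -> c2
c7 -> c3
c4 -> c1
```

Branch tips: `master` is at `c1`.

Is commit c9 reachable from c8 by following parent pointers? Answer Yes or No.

No

Ancestors of c8: {c1, c5, c6, c8}.
c9 is not in that set, so it is not an ancestor of c8.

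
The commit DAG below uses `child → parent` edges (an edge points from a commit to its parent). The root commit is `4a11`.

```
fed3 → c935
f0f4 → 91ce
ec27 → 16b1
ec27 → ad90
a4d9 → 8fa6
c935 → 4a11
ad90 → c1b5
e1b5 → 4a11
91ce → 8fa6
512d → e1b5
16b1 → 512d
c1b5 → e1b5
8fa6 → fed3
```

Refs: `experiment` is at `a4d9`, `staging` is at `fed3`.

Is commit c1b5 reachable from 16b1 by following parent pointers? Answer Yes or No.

Ancestors of 16b1: {16b1, 4a11, 512d, e1b5}.
c1b5 is not in that set, so it is not an ancestor of 16b1.

No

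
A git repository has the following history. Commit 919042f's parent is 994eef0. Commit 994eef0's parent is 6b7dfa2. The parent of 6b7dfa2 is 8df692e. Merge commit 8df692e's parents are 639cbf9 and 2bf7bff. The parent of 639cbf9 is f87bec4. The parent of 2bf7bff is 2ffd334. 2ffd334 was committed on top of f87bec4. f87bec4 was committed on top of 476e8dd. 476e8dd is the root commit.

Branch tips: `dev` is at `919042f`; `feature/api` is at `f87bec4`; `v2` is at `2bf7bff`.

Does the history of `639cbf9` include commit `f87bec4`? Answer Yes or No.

Ancestors of 639cbf9 (commits reachable by following parents): {476e8dd, 639cbf9, f87bec4}.
f87bec4 is in that set, so it is an ancestor of 639cbf9.

Yes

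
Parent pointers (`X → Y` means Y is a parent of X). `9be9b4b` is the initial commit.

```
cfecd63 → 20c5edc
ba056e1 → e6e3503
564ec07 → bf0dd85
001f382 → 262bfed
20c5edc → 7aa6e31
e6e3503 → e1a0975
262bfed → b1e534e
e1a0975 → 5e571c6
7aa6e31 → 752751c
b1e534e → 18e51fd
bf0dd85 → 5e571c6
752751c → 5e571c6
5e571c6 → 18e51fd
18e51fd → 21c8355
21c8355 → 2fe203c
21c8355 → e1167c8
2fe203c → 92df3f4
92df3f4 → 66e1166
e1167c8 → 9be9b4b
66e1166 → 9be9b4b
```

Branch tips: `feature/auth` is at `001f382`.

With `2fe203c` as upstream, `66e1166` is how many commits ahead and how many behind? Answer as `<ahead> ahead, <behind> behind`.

0 ahead, 2 behind

Reachable from 66e1166: {66e1166, 9be9b4b}.
Reachable from 2fe203c: {2fe203c, 66e1166, 92df3f4, 9be9b4b}.
Only in 66e1166's history (ahead): {} — 0.
Only in 2fe203c's history (behind): {2fe203c, 92df3f4} — 2.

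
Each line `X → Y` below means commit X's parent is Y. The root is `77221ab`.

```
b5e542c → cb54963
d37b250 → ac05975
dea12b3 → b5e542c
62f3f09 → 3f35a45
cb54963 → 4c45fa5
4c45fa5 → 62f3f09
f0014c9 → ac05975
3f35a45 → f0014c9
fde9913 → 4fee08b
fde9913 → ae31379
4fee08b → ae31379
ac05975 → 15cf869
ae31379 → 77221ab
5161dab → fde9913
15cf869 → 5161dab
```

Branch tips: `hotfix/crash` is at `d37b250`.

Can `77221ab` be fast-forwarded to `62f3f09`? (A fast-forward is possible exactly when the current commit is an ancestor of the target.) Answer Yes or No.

A fast-forward from 77221ab to 62f3f09 is possible iff 77221ab is an ancestor of 62f3f09.
Ancestors of 62f3f09: {15cf869, 3f35a45, 4fee08b, 5161dab, 62f3f09, 77221ab, ac05975, ae31379, f0014c9, fde9913}.
77221ab is among them, so fast-forward is possible.

Yes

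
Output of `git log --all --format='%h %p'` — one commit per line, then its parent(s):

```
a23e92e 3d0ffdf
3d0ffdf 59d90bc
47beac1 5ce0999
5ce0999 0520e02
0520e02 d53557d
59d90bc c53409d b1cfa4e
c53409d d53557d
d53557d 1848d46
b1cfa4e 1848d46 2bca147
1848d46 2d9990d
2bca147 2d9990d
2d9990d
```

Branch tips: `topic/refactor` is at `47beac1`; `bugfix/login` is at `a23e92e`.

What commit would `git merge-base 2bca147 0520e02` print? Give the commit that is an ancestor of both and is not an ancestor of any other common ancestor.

2d9990d

Ancestors of 2bca147: {2bca147, 2d9990d}.
Ancestors of 0520e02: {0520e02, 1848d46, 2d9990d, d53557d}.
Common ancestors: {2d9990d}.
The only common ancestor is 2d9990d, so it is the merge base.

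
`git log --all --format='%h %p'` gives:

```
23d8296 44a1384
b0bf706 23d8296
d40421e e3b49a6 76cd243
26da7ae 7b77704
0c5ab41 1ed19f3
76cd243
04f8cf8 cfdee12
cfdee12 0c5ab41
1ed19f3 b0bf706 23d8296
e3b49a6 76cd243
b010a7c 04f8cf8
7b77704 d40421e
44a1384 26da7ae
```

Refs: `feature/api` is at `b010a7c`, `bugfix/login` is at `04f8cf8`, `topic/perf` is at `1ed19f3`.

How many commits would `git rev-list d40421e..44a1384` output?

3

Reachable from 44a1384: {26da7ae, 44a1384, 76cd243, 7b77704, d40421e, e3b49a6}.
Reachable from d40421e: {76cd243, d40421e, e3b49a6}.
In 44a1384's history but not d40421e's: {26da7ae, 44a1384, 7b77704} — 3 commits.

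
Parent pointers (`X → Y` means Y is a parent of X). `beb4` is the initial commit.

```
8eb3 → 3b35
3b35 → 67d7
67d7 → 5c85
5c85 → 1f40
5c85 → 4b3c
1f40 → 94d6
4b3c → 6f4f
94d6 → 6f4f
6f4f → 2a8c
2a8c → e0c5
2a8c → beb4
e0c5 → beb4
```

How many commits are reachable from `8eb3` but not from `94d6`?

6

Reachable from 8eb3: {1f40, 2a8c, 3b35, 4b3c, 5c85, 67d7, 6f4f, 8eb3, 94d6, beb4, e0c5}.
Reachable from 94d6: {2a8c, 6f4f, 94d6, beb4, e0c5}.
In 8eb3's history but not 94d6's: {1f40, 3b35, 4b3c, 5c85, 67d7, 8eb3} — 6 commits.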